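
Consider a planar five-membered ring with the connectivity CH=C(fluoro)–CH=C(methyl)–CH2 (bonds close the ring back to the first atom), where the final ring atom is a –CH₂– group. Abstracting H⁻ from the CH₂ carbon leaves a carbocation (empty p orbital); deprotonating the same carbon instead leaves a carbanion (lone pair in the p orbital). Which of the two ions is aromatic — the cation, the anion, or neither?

Once that carbon is sp², every ring atom has a p orbital and both ions are fully conjugated.
Cation: 2 × 2 + 0 = 4 π electrons → 4(1), antiaromatic.
Anion: 2 × 2 + 2 = 6 π electrons → 4(1)+2, aromatic.

The anion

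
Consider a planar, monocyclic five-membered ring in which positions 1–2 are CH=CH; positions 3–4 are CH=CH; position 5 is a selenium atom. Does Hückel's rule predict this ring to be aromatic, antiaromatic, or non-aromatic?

Aromatic

All ring atoms are sp² and supply a p orbital to the ring (the double-bond atoms are sp², each contributing one p electron; the selenium donates one lone pair from its p orbital); the conjugation is uninterrupted.
Adding the contributions, 2 × 2 = 4 from the double-bond units + 2 from the Se atom = 6.
Since 6 = 4·1 + 2, the ring meets the 4n+2 criterion.
(This ring is selenophene.)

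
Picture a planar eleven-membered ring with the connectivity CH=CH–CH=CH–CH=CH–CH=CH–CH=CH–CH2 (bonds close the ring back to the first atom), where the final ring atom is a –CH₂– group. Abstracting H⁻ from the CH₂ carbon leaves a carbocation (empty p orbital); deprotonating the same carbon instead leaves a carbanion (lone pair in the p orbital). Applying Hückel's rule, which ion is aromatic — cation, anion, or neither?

In both ions every ring atom is sp² and contributes a p orbital, so both rings are fully conjugated.
Cation: 5 × 2 + 0 = 10 π electrons → 4(2)+2, aromatic.
Anion: 5 × 2 + 2 = 12 π electrons → 4(3), antiaromatic.

The cation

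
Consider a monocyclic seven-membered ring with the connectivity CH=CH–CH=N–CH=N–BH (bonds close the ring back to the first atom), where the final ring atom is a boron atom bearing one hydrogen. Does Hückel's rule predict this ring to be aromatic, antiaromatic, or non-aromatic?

Aromatic

Every ring atom contributes a p orbital perpendicular to the ring (every atom in a ring double bond is sp² and brings one electron to the p orbital; each =N– nitrogen is pyridine-type (lone pair in the sp² plane, one electron in the p orbital); the boron has an empty p orbital), so the π system is cyclic and fully conjugated.
Tallying contributions gives 3 × 2 = 6 from the double-bond units + 0 from the BH atom = 6.
Since 6 = 4·1 + 2, the ring meets the 4n+2 criterion.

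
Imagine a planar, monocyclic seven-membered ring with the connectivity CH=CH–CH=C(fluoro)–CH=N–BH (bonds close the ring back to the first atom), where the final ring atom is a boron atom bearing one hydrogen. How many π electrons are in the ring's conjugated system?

Check conjugation: the double-bond atoms are sp², each contributing one p electron; each =N– nitrogen is pyridine-type (lone pair in the sp² plane, one electron in the p orbital); the boron has an empty p orbital — every position has a p orbital, so the cyclic π system is continuous.
π-electron count: 3 × 2 = 6 from the double-bond units + 0 from the BH atom = 6.

6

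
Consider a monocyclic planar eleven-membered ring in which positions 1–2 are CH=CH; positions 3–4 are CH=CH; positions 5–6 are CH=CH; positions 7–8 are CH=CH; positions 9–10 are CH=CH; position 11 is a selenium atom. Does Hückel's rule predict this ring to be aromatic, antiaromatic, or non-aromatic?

Antiaromatic

All ring atoms are sp² and supply a p orbital to the ring (the double-bond atoms are sp², each contributing one p electron; the selenium donates one lone pair from its p orbital); the conjugation is uninterrupted.
Tallying contributions gives 5 × 2 = 10 from the double-bond units + 2 from the Se atom = 12.
With 12 = 4·3 π electrons, Hückel's rule classifies the planar ring as antiaromatic.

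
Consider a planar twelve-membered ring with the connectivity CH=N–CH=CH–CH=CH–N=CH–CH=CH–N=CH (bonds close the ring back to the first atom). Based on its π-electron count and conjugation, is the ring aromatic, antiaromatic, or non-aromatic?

All ring atoms are sp² and supply a p orbital to the ring (the double-bond atoms are sp², each contributing one p electron; each sp² =N– keeps its lone pair in-plane and puts one electron into the π system); the conjugation is uninterrupted.
Tallying contributions gives 6 × 2 = 12 from the 6 double-bond units.
With 12 = 4·3 π electrons, Hückel's rule classifies the planar ring as antiaromatic.

Antiaromatic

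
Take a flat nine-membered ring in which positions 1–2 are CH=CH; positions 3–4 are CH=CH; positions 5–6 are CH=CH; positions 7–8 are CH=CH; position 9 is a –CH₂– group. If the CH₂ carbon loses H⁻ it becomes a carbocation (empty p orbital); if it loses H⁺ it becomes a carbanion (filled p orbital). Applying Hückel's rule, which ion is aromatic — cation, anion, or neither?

Both ions have a continuous loop of p orbitals — each ring atom is sp².
Cation: 4 × 2 + 0 = 8 π electrons → 4(2), antiaromatic.
Anion: 4 × 2 + 2 = 10 π electrons → 4(2)+2, aromatic.

The anion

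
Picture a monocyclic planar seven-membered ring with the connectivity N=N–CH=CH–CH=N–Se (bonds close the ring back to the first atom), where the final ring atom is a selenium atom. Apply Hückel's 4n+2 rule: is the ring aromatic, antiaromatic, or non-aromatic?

Check conjugation: each doubly-bonded ring atom is sp² with one p-orbital electron; each =N– nitrogen is pyridine-type (lone pair in the sp² plane, one electron in the p orbital); the selenium donates one lone pair from its p orbital — every position has a p orbital, so the cyclic π system is continuous.
Tallying contributions gives 3 × 2 = 6 from the double-bond units + 2 from the Se atom = 8.
A 4n π count (8, n = 2) in a planar conjugated ring means antiaromatic.

Antiaromatic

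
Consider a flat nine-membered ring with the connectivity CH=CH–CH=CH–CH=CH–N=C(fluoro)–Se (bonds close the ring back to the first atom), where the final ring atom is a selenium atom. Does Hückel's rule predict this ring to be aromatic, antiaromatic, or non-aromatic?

Aromatic

Every ring atom contributes a p orbital perpendicular to the ring (each doubly-bonded ring atom is sp² with one p-orbital electron; each =N– nitrogen is pyridine-type (lone pair in the sp² plane, one electron in the p orbital); the selenium donates one lone pair from its p orbital), so the π system is cyclic and fully conjugated.
Counting π electrons: 4 × 2 = 8 from the double-bond units + 2 from the Se atom = 10.
That gives a 4n+2 count (10, n = 2).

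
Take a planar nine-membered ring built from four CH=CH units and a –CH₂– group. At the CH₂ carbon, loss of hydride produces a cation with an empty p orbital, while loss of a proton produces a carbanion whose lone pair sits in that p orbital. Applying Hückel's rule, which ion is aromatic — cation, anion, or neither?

In either ion the ring is fully conjugated: every atom, including the new sp² carbon, supplies a p orbital.
Cation: 4 × 2 + 0 = 8 π electrons → 4(2), antiaromatic.
Anion: 4 × 2 + 2 = 10 π electrons → 4(2)+2, aromatic.

The anion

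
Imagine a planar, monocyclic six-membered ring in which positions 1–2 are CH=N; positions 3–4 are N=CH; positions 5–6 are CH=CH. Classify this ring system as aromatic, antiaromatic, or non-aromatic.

Aromatic

Check conjugation: the double-bond atoms are sp², each contributing one p electron; each =N– nitrogen is pyridine-type (lone pair in the sp² plane, one electron in the p orbital) — every position has a p orbital, so the cyclic π system is continuous.
Counting π electrons: 3 × 2 = 6 from the 3 double-bond units.
That gives a 4n+2 count (6, n = 1).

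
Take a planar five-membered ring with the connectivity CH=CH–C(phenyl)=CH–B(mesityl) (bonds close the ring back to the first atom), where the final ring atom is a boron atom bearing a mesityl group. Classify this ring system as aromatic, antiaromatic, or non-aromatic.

Antiaromatic

Check conjugation: every atom in a ring double bond is sp² and brings one electron to the p orbital; the boron has an empty p orbital — every position has a p orbital, so the cyclic π system is continuous.
π-electron count: 2 × 2 = 4 from the double-bond units + 0 from the B(mesityl) atom = 4.
A 4n π count (4, n = 1) in a planar conjugated ring means antiaromatic.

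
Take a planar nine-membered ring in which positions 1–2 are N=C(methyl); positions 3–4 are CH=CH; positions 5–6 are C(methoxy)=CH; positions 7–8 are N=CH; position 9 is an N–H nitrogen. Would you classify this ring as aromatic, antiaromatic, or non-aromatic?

Aromatic

Every ring atom contributes a p orbital perpendicular to the ring (every atom in a ring double bond is sp² and brings one electron to the p orbital; the doubly-bonded nitrogens are pyridine-type — their lone pairs lie in the ring plane, leaving one electron in the p orbital; the pyrrole-type nitrogen donates its lone pair from the p orbital), so the π system is cyclic and fully conjugated.
Adding the contributions, 4 × 2 = 8 from the double-bond units + 2 from the NH atom = 10.
Since 10 = 4·2 + 2, the ring meets the 4n+2 criterion.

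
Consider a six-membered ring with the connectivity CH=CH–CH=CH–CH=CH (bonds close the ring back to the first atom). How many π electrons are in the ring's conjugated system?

The p orbitals form a continuous loop: the double-bond atoms are sp², each contributing one p electron. The ring is fully conjugated.
Tallying contributions gives 3 × 2 = 6 from the 3 double-bond units.
(This ring is benzene.)

6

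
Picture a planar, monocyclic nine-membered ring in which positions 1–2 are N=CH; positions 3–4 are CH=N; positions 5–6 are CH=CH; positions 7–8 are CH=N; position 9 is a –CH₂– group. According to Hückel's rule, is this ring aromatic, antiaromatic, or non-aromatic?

At the CH2 position, the tetrahedral CH₂ carbon is sp³ and has no p orbital in the ring π system; the ring's p-orbital overlap is broken there.
Hückel's rule only applies to fully conjugated rings, so this one is simply non-aromatic.

Non-aromatic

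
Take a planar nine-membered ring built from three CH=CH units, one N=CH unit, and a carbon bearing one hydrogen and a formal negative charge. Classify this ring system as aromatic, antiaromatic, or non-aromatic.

Aromatic

All ring atoms are sp² and supply a p orbital to the ring (the double-bond atoms are sp², each contributing one p electron; the doubly-bonded nitrogens are pyridine-type — their lone pairs lie in the ring plane, leaving one electron in the p orbital; the carbanion's lone pair occupies the p orbital); the conjugation is uninterrupted.
Adding the contributions, 4 × 2 = 8 from the double-bond units + 2 from the CH(-) atom = 10.
Since 10 = 4·2 + 2, the ring meets the 4n+2 criterion.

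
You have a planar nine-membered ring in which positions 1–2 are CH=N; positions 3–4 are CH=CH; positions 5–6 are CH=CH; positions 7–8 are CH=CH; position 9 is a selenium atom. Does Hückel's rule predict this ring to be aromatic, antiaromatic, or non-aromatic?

Every ring atom contributes a p orbital perpendicular to the ring (the double-bond atoms are sp², each contributing one p electron; each sp² =N– keeps its lone pair in-plane and puts one electron into the π system; the selenium donates one lone pair from its p orbital), so the π system is cyclic and fully conjugated.
Counting π electrons: 4 × 2 = 8 from the double-bond units + 2 from the Se atom = 10.
That gives a 4n+2 count (10, n = 2).

Aromatic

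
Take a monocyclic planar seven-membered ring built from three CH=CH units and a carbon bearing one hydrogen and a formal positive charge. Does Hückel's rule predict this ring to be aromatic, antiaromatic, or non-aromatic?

The p orbitals form a continuous loop: the double-bond atoms are sp², each contributing one p electron; the carbocation has an empty p orbital. The ring is fully conjugated.
Counting π electrons: 3 × 2 = 6 from the double-bond units + 0 from the CH(+) atom = 6.
With 6 π electrons (n = 1), the Hückel 4n+2 condition holds.

Aromatic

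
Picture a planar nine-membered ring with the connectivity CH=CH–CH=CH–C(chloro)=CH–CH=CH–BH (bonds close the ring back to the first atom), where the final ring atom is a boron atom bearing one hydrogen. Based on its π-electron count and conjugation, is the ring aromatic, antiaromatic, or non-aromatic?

Check conjugation: each doubly-bonded ring atom is sp² with one p-orbital electron; the boron has an empty p orbital — every position has a p orbital, so the cyclic π system is continuous.
Adding the contributions, 4 × 2 = 8 from the double-bond units + 0 from the BH atom = 8.
8 = 4(2); a planar, fully conjugated 4n system is antiaromatic.

Antiaromatic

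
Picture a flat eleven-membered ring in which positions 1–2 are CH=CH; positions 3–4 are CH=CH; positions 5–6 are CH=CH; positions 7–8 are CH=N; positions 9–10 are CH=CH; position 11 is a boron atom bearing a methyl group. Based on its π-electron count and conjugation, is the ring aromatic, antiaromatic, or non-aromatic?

Check conjugation: every atom in a ring double bond is sp² and brings one electron to the p orbital; the doubly-bonded nitrogens are pyridine-type — their lone pairs lie in the ring plane, leaving one electron in the p orbital; the boron has an empty p orbital — every position has a p orbital, so the cyclic π system is continuous.
Tallying contributions gives 5 × 2 = 10 from the double-bond units + 0 from the B(methyl) atom = 10.
Since 10 = 4·2 + 2, the ring meets the 4n+2 criterion.

Aromatic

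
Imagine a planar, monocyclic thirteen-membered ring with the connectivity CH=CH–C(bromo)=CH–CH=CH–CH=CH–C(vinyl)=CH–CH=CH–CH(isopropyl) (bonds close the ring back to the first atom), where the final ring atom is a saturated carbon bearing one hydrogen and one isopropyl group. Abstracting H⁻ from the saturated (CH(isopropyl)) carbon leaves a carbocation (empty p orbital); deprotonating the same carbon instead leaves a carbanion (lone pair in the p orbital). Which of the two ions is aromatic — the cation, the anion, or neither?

Once that carbon is sp², every ring atom has a p orbital and both ions are fully conjugated.
Cation: 6 × 2 + 0 = 12 π electrons → 4(3), antiaromatic.
Anion: 6 × 2 + 2 = 14 π electrons → 4(3)+2, aromatic.

The anion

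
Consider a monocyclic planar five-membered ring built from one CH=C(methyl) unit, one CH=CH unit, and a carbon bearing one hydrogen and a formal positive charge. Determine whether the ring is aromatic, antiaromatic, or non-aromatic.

The p orbitals form a continuous loop: the double-bond atoms are sp², each contributing one p electron; the carbocation has an empty p orbital. The ring is fully conjugated.
Tallying contributions gives 2 × 2 = 4 from the double-bond units + 0 from the CH(+) atom = 4.
4 is a 4n count (n = 1), so the planar conjugated ring is antiaromatic.

Antiaromatic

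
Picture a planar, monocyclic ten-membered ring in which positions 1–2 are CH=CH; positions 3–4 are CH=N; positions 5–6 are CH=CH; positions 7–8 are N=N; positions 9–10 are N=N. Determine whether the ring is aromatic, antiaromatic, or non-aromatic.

Aromatic

Check conjugation: every atom in a ring double bond is sp² and brings one electron to the p orbital; each sp² =N– keeps its lone pair in-plane and puts one electron into the π system — every position has a p orbital, so the cyclic π system is continuous.
Tallying contributions gives 5 × 2 = 10 from the 5 double-bond units.
With 10 π electrons (n = 2), the Hückel 4n+2 condition holds.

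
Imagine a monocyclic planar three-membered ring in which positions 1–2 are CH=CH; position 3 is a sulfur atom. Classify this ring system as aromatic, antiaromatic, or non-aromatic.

Antiaromatic

Check conjugation: each doubly-bonded ring atom is sp² with one p-orbital electron; the sulfur donates one lone pair from its p orbital — every position has a p orbital, so the cyclic π system is continuous.
Tallying contributions gives 1 × 2 = 2 from the double-bond unit + 2 from the S atom = 4.
With 4 = 4·1 π electrons, Hückel's rule classifies the planar ring as antiaromatic.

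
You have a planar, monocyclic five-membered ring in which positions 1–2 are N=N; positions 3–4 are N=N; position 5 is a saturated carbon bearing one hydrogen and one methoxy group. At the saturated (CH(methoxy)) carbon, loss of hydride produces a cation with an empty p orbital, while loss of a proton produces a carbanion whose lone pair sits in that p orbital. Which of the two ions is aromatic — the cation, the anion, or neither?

The anion

Once that carbon is sp², every ring atom has a p orbital and both ions are fully conjugated.
Cation: 2 × 2 + 0 = 4 π electrons → 4(1), antiaromatic.
Anion: 2 × 2 + 2 = 6 π electrons → 4(1)+2, aromatic.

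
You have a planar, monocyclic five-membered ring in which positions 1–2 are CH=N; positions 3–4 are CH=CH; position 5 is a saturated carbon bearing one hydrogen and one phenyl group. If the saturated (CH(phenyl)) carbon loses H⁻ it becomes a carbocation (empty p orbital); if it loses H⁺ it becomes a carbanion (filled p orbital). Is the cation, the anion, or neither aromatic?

In either ion the ring is fully conjugated: every atom, including the new sp² carbon, supplies a p orbital.
Cation: 2 × 2 + 0 = 4 π electrons → 4(1), antiaromatic.
Anion: 2 × 2 + 2 = 6 π electrons → 4(1)+2, aromatic.

The anion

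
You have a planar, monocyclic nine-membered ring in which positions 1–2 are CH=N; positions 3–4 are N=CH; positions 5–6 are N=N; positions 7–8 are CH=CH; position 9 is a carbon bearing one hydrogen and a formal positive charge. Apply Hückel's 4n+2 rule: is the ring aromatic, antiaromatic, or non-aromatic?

Antiaromatic

All ring atoms are sp² and supply a p orbital to the ring (every atom in a ring double bond is sp² and brings one electron to the p orbital; the doubly-bonded nitrogens are pyridine-type — their lone pairs lie in the ring plane, leaving one electron in the p orbital; the carbocation has an empty p orbital); the conjugation is uninterrupted.
π-electron count: 4 × 2 = 8 from the double-bond units + 0 from the CH(+) atom = 8.
With 8 = 4·2 π electrons, Hückel's rule classifies the planar ring as antiaromatic.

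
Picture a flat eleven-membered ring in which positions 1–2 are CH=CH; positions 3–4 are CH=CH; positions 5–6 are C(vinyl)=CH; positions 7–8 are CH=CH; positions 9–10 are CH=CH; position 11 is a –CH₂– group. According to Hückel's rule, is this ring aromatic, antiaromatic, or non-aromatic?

The CH2 position has four σ bonds — the tetrahedral CH₂ carbon is sp³ and has no p orbital in the ring π system — so the cyclic conjugation is interrupted.
Broken conjugation rules out both aromaticity and antiaromaticity.

Non-aromatic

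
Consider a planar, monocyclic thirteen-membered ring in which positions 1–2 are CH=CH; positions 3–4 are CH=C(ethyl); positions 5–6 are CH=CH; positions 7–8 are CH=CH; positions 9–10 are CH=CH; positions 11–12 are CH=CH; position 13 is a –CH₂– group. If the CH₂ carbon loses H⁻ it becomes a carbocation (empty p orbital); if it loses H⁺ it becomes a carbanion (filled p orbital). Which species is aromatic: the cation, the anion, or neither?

Both ions have a continuous loop of p orbitals — each ring atom is sp².
Cation: 6 × 2 + 0 = 12 π electrons → 4(3), antiaromatic.
Anion: 6 × 2 + 2 = 14 π electrons → 4(3)+2, aromatic.

The anion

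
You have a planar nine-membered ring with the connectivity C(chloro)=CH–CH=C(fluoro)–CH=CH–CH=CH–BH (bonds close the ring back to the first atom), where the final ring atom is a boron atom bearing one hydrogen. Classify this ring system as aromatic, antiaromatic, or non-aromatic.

The p orbitals form a continuous loop: each doubly-bonded ring atom is sp² with one p-orbital electron; the boron has an empty p orbital. The ring is fully conjugated.
Adding the contributions, 4 × 2 = 8 from the double-bond units + 0 from the BH atom = 8.
With 8 = 4·2 π electrons, Hückel's rule classifies the planar ring as antiaromatic.

Antiaromatic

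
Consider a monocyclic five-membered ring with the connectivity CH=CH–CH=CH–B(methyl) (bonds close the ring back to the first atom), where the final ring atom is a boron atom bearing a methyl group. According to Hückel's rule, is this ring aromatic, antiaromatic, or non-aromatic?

All ring atoms are sp² and supply a p orbital to the ring (the double-bond atoms are sp², each contributing one p electron; the boron has an empty p orbital); the conjugation is uninterrupted.
Adding the contributions, 2 × 2 = 4 from the double-bond units + 0 from the B(methyl) atom = 4.
4 is a 4n count (n = 1), so the planar conjugated ring is antiaromatic.

Antiaromatic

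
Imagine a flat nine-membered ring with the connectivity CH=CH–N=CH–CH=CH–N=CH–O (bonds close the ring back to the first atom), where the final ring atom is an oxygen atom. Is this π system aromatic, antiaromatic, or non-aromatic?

Check conjugation: each doubly-bonded ring atom is sp² with one p-orbital electron; the doubly-bonded nitrogens are pyridine-type — their lone pairs lie in the ring plane, leaving one electron in the p orbital; the oxygen donates one lone pair from its p orbital — every position has a p orbital, so the cyclic π system is continuous.
Counting π electrons: 4 × 2 = 8 from the double-bond units + 2 from the O atom = 10.
Since 10 = 4·2 + 2, the ring meets the 4n+2 criterion.

Aromatic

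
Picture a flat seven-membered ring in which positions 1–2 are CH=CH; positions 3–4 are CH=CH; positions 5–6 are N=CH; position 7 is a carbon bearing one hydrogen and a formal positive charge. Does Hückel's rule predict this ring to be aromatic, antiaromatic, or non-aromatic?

Aromatic

The p orbitals form a continuous loop: each doubly-bonded ring atom is sp² with one p-orbital electron; each sp² =N– keeps its lone pair in-plane and puts one electron into the π system; the carbocation has an empty p orbital. The ring is fully conjugated.
Tallying contributions gives 3 × 2 = 6 from the double-bond units + 0 from the CH(+) atom = 6.
With 6 π electrons (n = 1), the Hückel 4n+2 condition holds.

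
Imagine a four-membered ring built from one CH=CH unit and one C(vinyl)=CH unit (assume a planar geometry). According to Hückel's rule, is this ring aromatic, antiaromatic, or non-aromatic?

Antiaromatic

The p orbitals form a continuous loop: each doubly-bonded ring atom is sp² with one p-orbital electron. The ring is fully conjugated.
Tallying contributions gives 2 × 2 = 4 from the 2 double-bond units.
A 4n π count (4, n = 1) in a planar conjugated ring means antiaromatic.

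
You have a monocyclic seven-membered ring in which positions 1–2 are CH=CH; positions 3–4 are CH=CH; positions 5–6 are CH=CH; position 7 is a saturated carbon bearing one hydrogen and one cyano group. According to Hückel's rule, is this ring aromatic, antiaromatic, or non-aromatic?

Non-aromatic

At the CH(cyano) position, that saturated carbon is sp³ and has no p orbital in the ring π system; the ring's p-orbital overlap is broken there.
Hückel's rule only applies to fully conjugated rings, so this one is simply non-aromatic.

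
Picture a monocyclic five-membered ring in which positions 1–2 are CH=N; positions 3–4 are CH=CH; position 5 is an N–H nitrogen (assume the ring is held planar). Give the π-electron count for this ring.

Check conjugation: every atom in a ring double bond is sp² and brings one electron to the p orbital; each =N– nitrogen is pyridine-type (lone pair in the sp² plane, one electron in the p orbital); the pyrrole-type nitrogen donates its lone pair from the p orbital — every position has a p orbital, so the cyclic π system is continuous.
π-electron count: 2 × 2 = 4 from the double-bond units + 2 from the NH atom = 6.

6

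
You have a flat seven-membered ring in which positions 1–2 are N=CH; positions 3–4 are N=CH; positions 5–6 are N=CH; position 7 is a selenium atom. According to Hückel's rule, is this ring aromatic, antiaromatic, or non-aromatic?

Antiaromatic

Every ring atom contributes a p orbital perpendicular to the ring (each doubly-bonded ring atom is sp² with one p-orbital electron; the doubly-bonded nitrogens are pyridine-type — their lone pairs lie in the ring plane, leaving one electron in the p orbital; the selenium donates one lone pair from its p orbital), so the π system is cyclic and fully conjugated.
Counting π electrons: 3 × 2 = 6 from the double-bond units + 2 from the Se atom = 8.
8 is a 4n count (n = 2), so the planar conjugated ring is antiaromatic.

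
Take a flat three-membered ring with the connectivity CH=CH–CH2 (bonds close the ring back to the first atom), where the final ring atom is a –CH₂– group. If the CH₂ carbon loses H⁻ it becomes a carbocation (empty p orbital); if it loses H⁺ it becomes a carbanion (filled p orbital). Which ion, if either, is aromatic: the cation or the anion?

In both ions every ring atom is sp² and contributes a p orbital, so both rings are fully conjugated.
Cation: 1 × 2 + 0 = 2 π electrons → 4(0)+2, aromatic.
Anion: 1 × 2 + 2 = 4 π electrons → 4(1), antiaromatic.

The cation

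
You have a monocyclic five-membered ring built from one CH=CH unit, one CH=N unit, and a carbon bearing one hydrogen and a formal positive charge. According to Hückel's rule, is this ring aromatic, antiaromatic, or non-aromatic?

Antiaromatic

Check conjugation: each doubly-bonded ring atom is sp² with one p-orbital electron; each =N– nitrogen is pyridine-type (lone pair in the sp² plane, one electron in the p orbital); the carbocation has an empty p orbital — every position has a p orbital, so the cyclic π system is continuous.
Tallying contributions gives 2 × 2 = 4 from the double-bond units + 0 from the CH(+) atom = 4.
A 4n π count (4, n = 1) in a planar conjugated ring means antiaromatic.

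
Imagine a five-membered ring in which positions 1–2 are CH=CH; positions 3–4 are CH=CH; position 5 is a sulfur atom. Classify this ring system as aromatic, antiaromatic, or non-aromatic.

Aromatic

The p orbitals form a continuous loop: every atom in a ring double bond is sp² and brings one electron to the p orbital; the sulfur donates one lone pair from its p orbital. The ring is fully conjugated.
Adding the contributions, 2 × 2 = 4 from the double-bond units + 2 from the S atom = 6.
That gives a 4n+2 count (6, n = 1).
(The species described is thiophene.)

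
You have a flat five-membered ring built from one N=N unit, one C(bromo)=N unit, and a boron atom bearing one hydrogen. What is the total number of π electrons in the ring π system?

4

The p orbitals form a continuous loop: the double-bond atoms are sp², each contributing one p electron; the doubly-bonded nitrogens are pyridine-type — their lone pairs lie in the ring plane, leaving one electron in the p orbital; the boron has an empty p orbital. The ring is fully conjugated.
π-electron count: 2 × 2 = 4 from the double-bond units + 0 from the BH atom = 4.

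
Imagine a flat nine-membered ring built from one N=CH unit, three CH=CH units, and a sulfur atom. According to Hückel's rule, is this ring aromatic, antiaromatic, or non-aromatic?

All ring atoms are sp² and supply a p orbital to the ring (the double-bond atoms are sp², each contributing one p electron; each sp² =N– keeps its lone pair in-plane and puts one electron into the π system; the sulfur donates one lone pair from its p orbital); the conjugation is uninterrupted.
Tallying contributions gives 4 × 2 = 8 from the double-bond units + 2 from the S atom = 10.
With 10 π electrons (n = 2), the Hückel 4n+2 condition holds.

Aromatic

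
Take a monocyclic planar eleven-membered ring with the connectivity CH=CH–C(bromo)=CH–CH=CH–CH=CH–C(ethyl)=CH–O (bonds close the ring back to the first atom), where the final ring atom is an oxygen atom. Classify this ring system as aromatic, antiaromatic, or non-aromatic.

Check conjugation: the double-bond atoms are sp², each contributing one p electron; the oxygen donates one lone pair from its p orbital — every position has a p orbital, so the cyclic π system is continuous.
Tallying contributions gives 5 × 2 = 10 from the double-bond units + 2 from the O atom = 12.
A 4n π count (12, n = 3) in a planar conjugated ring means antiaromatic.

Antiaromatic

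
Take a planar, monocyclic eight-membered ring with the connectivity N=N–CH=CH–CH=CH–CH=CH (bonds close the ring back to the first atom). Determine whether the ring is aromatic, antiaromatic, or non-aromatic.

All ring atoms are sp² and supply a p orbital to the ring (every atom in a ring double bond is sp² and brings one electron to the p orbital; each sp² =N– keeps its lone pair in-plane and puts one electron into the π system); the conjugation is uninterrupted.
π-electron count: 4 × 2 = 8 from the 4 double-bond units.
8 = 4(2); a planar, fully conjugated 4n system is antiaromatic.

Antiaromatic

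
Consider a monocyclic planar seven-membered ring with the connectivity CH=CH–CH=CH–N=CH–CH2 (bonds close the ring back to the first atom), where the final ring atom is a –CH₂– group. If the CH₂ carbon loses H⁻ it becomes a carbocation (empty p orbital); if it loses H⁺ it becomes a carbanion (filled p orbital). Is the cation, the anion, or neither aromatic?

Once that carbon is sp², every ring atom has a p orbital and both ions are fully conjugated.
Cation: 3 × 2 + 0 = 6 π electrons → 4(1)+2, aromatic.
Anion: 3 × 2 + 2 = 8 π electrons → 4(2), antiaromatic.

The cation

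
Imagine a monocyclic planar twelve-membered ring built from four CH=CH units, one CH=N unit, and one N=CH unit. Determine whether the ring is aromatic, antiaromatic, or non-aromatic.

All ring atoms are sp² and supply a p orbital to the ring (the double-bond atoms are sp², each contributing one p electron; each =N– nitrogen is pyridine-type (lone pair in the sp² plane, one electron in the p orbital)); the conjugation is uninterrupted.
Tallying contributions gives 6 × 2 = 12 from the 6 double-bond units.
12 = 4(3); a planar, fully conjugated 4n system is antiaromatic.

Antiaromatic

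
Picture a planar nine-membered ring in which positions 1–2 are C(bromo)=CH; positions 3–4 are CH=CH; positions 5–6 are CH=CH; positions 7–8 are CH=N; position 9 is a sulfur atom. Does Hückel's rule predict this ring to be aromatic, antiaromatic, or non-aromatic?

Check conjugation: every atom in a ring double bond is sp² and brings one electron to the p orbital; each =N– nitrogen is pyridine-type (lone pair in the sp² plane, one electron in the p orbital); the sulfur donates one lone pair from its p orbital — every position has a p orbital, so the cyclic π system is continuous.
Adding the contributions, 4 × 2 = 8 from the double-bond units + 2 from the S atom = 10.
10 = 4(2) + 2, which satisfies Hückel's 4n+2 rule.

Aromatic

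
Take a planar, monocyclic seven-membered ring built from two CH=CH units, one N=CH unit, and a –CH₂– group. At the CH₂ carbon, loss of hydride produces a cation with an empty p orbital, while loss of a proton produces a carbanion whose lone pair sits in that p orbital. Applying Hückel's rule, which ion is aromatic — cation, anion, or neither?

The cation

Once that carbon is sp², every ring atom has a p orbital and both ions are fully conjugated.
Cation: 3 × 2 + 0 = 6 π electrons → 4(1)+2, aromatic.
Anion: 3 × 2 + 2 = 8 π electrons → 4(2), antiaromatic.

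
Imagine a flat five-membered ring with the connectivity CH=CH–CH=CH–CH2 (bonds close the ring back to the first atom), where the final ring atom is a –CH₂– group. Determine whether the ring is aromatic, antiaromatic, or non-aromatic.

Non-aromatic

At the CH2 position, the tetrahedral CH₂ carbon is sp³ and has no p orbital in the ring π system; the ring's p-orbital overlap is broken there.
Without a continuous loop of overlapping p orbitals the Hückel electron count never comes into play.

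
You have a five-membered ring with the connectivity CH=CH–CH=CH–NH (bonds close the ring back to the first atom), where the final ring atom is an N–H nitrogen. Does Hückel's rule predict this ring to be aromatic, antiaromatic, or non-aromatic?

All ring atoms are sp² and supply a p orbital to the ring (each doubly-bonded ring atom is sp² with one p-orbital electron; the pyrrole-type nitrogen donates its lone pair from the p orbital); the conjugation is uninterrupted.
π-electron count: 2 × 2 = 4 from the double-bond units + 2 from the NH atom = 6.
6 = 4(1) + 2, which satisfies Hückel's 4n+2 rule.
This is pyrrole.

Aromatic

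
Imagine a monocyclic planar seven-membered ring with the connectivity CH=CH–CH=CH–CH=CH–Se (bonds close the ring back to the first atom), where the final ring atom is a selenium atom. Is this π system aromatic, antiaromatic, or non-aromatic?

The p orbitals form a continuous loop: every atom in a ring double bond is sp² and brings one electron to the p orbital; the selenium donates one lone pair from its p orbital. The ring is fully conjugated.
Adding the contributions, 3 × 2 = 6 from the double-bond units + 2 from the Se atom = 8.
A 4n π count (8, n = 2) in a planar conjugated ring means antiaromatic.

Antiaromatic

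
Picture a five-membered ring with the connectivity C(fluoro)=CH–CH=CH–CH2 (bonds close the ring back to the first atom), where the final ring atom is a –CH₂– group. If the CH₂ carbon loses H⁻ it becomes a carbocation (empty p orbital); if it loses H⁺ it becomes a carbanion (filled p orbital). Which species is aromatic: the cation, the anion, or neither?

The anion

Both ions have a continuous loop of p orbitals — each ring atom is sp².
Cation: 2 × 2 + 0 = 4 π electrons → 4(1), antiaromatic.
Anion: 2 × 2 + 2 = 6 π electrons → 4(1)+2, aromatic.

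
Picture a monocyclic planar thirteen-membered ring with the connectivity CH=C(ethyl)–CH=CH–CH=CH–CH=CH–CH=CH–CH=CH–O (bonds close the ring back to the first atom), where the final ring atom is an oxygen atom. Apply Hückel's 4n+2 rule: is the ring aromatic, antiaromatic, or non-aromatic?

Aromatic

Every ring atom contributes a p orbital perpendicular to the ring (every atom in a ring double bond is sp² and brings one electron to the p orbital; the oxygen donates one lone pair from its p orbital), so the π system is cyclic and fully conjugated.
Tallying contributions gives 6 × 2 = 12 from the double-bond units + 2 from the O atom = 14.
14 = 4(3) + 2, which satisfies Hückel's 4n+2 rule.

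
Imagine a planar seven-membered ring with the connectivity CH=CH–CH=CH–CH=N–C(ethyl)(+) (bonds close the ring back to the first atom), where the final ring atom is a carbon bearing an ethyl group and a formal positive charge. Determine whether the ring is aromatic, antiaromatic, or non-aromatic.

Aromatic

Check conjugation: each doubly-bonded ring atom is sp² with one p-orbital electron; each sp² =N– keeps its lone pair in-plane and puts one electron into the π system; the carbocation has an empty p orbital — every position has a p orbital, so the cyclic π system is continuous.
π-electron count: 3 × 2 = 6 from the double-bond units + 0 from the C(ethyl)(+) atom = 6.
6 = 4(1) + 2, which satisfies Hückel's 4n+2 rule.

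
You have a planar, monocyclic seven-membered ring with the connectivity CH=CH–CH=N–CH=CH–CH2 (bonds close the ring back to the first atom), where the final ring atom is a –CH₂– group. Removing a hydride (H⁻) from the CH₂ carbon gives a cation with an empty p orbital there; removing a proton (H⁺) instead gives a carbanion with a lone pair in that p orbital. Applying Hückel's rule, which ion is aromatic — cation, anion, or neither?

The cation

Once that carbon is sp², every ring atom has a p orbital and both ions are fully conjugated.
Cation: 3 × 2 + 0 = 6 π electrons → 4(1)+2, aromatic.
Anion: 3 × 2 + 2 = 8 π electrons → 4(2), antiaromatic.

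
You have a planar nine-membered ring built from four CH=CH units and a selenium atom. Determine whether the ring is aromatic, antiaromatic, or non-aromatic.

Aromatic

Every ring atom contributes a p orbital perpendicular to the ring (every atom in a ring double bond is sp² and brings one electron to the p orbital; the selenium donates one lone pair from its p orbital), so the π system is cyclic and fully conjugated.
Adding the contributions, 4 × 2 = 8 from the double-bond units + 2 from the Se atom = 10.
Since 10 = 4·2 + 2, the ring meets the 4n+2 criterion.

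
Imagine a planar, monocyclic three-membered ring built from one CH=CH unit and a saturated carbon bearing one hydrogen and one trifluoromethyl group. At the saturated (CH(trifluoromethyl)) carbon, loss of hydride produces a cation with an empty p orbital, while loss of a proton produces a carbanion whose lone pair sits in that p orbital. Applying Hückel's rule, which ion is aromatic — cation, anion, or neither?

The cation

Once that carbon is sp², every ring atom has a p orbital and both ions are fully conjugated.
Cation: 1 × 2 + 0 = 2 π electrons → 4(0)+2, aromatic.
Anion: 1 × 2 + 2 = 4 π electrons → 4(1), antiaromatic.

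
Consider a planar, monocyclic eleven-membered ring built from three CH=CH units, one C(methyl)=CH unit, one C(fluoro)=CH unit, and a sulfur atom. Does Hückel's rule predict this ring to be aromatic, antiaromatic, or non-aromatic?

All ring atoms are sp² and supply a p orbital to the ring (every atom in a ring double bond is sp² and brings one electron to the p orbital; the sulfur donates one lone pair from its p orbital); the conjugation is uninterrupted.
π-electron count: 5 × 2 = 10 from the double-bond units + 2 from the S atom = 12.
A 4n π count (12, n = 3) in a planar conjugated ring means antiaromatic.

Antiaromatic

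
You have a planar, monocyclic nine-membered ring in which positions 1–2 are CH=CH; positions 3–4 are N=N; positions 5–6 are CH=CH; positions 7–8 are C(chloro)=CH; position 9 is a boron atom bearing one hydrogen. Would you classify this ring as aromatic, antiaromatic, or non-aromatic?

Antiaromatic

The p orbitals form a continuous loop: the double-bond atoms are sp², each contributing one p electron; the doubly-bonded nitrogens are pyridine-type — their lone pairs lie in the ring plane, leaving one electron in the p orbital; the boron has an empty p orbital. The ring is fully conjugated.
π-electron count: 4 × 2 = 8 from the double-bond units + 0 from the BH atom = 8.
8 is a 4n count (n = 2), so the planar conjugated ring is antiaromatic.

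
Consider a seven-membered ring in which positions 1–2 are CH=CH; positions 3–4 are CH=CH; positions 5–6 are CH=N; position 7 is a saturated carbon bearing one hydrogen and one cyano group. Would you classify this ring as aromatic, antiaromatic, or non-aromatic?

Non-aromatic

The CH(cyano) carbon is saturated: that saturated carbon is sp³ and has no p orbital in the ring π system. Conjugation is not continuous around the ring.
A ring that is not fully conjugated cannot be aromatic or antiaromatic regardless of its π-electron count.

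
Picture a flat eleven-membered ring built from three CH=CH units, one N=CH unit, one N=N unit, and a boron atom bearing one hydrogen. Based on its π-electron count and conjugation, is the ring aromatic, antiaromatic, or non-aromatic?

Aromatic

Every ring atom contributes a p orbital perpendicular to the ring (every atom in a ring double bond is sp² and brings one electron to the p orbital; the doubly-bonded nitrogens are pyridine-type — their lone pairs lie in the ring plane, leaving one electron in the p orbital; the boron has an empty p orbital), so the π system is cyclic and fully conjugated.
π-electron count: 5 × 2 = 10 from the double-bond units + 0 from the BH atom = 10.
With 10 π electrons (n = 2), the Hückel 4n+2 condition holds.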